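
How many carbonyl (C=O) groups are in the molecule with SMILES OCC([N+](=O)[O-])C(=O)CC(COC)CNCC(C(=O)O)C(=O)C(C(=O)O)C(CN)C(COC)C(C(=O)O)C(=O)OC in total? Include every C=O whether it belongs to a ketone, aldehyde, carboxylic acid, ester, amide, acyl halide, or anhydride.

CO: ketone, 1 C=O (running total 1).
CH(COOH): carboxylic acid, 1 C=O (running total 2).
CO: ketone, 1 C=O (running total 3).
CH(COOH): carboxylic acid, 1 C=O (running total 4).
CH(COOH): carboxylic acid, 1 C=O (running total 5).
COOCH3: ester, 1 C=O (running total 6).

6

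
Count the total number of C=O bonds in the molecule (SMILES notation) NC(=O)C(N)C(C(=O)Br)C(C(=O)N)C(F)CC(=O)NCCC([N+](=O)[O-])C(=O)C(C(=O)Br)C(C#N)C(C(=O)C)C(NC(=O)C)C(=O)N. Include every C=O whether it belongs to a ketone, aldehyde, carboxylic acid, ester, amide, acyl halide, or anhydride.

H2NCO: amide, 1 C=O (running total 1).
CH(COBr): acyl halide, 1 C=O (running total 2).
CH(CONH2): amide, 1 C=O (running total 3).
CH2CONHCH2: amide, 1 C=O (running total 4).
CO: ketone, 1 C=O (running total 5).
CH(COBr): acyl halide, 1 C=O (running total 6).
CH(COCH3): ketone, 1 C=O (running total 7).
CH(NHCOCH3): amide, 1 C=O (running total 8).
CONH2: amide, 1 C=O (running total 9).

9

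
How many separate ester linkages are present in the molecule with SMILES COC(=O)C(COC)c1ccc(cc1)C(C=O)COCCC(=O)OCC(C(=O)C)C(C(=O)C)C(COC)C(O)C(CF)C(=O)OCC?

Working along the chain:
  CH3OOC: CH3O–C(=O)–: carbonyl C bonded to C and to –OCH3 → ester (not ketone + ether).
  CH(CH2OCH3): pendant –CH2OCH3: C–O–C linkage → ether.
  C6H4: para-disubstituted benzene ring → arene.
  CH(CHO): pendant –CHO: carbonyl C bonded to C and H → aldehyde.
  CH2OCH2: C–O–C with sp³ carbons on both sides and no adjacent C=O → ether.
  CH2COOCH2: –C(=O)–O–C with C on the carbonyl side → ester.
  CH(COCH3): pendant –COCH3: carbonyl C bonded to two carbons → ketone.
  CH(COCH3): pendant –COCH3: carbonyl C bonded to two carbons → ketone.
  CH(CH2OCH3): pendant –CH2OCH3: C–O–C linkage → ether.
  CH(OH): –OH on an sp³ carbon → alcohol (secondary).
  CH(CH2F): pendant –CH2X: halogen on sp³ carbon → alkyl halide.
  COOCH2CH3: –C(=O)OCH2CH3: carbonyl C bonded to C and to –OEt → ester.
Ester appears at: CH3OOC, CH2COOCH2, COOCH2CH3 → 3.

3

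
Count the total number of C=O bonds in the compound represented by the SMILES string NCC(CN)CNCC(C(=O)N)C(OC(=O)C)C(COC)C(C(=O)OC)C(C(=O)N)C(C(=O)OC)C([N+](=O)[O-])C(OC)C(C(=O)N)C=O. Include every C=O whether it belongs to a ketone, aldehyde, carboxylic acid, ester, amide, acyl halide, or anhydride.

CH(CONH2): amide, 1 C=O (running total 1).
CH(OCOCH3): ester, 1 C=O (running total 2).
CH(COOCH3): ester, 1 C=O (running total 3).
CH(CONH2): amide, 1 C=O (running total 4).
CH(COOCH3): ester, 1 C=O (running total 5).
CH(CONH2): amide, 1 C=O (running total 6).
CHO: aldehyde, 1 C=O (running total 7).

7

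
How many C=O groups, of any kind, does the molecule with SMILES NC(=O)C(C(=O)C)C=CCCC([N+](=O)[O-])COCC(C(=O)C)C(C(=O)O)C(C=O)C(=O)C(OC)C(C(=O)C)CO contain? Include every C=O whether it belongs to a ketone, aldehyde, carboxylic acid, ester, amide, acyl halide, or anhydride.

H2NCO: amide, 1 C=O (running total 1).
CH(COCH3): ketone, 1 C=O (running total 2).
CH(COCH3): ketone, 1 C=O (running total 3).
CH(COOH): carboxylic acid, 1 C=O (running total 4).
CH(CHO): aldehyde, 1 C=O (running total 5).
CO: ketone, 1 C=O (running total 6).
CH(COCH3): ketone, 1 C=O (running total 7).

7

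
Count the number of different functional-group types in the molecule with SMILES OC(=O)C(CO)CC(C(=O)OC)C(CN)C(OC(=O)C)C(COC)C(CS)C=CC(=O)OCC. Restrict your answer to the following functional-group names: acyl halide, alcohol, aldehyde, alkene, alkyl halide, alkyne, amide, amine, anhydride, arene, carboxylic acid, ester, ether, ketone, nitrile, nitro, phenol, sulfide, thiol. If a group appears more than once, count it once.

7

Taking each segment in turn:
  HOOC: –COOH: carbonyl C bonded to –OH and C → carboxylic acid (the –OH is not a separate alcohol).
  CH(CH2OH): pendant –CH2OH on an sp³ backbone C → alcohol.
  CH(COOCH3): pendant –COOCH3: carbonyl C bonded to C and –OCH3 → ester.
  CH(CH2NH2): pendant –CH2NH2: N on sp³ C, no adjacent C=O → amine.
  CH(OCOCH3): pendant –OC(=O)CH3: an acyloxy group → ester.
  CH(CH2OCH3): pendant –CH2OCH3: C–O–C linkage → ether.
  CH(CH2SH): pendant –CH2SH → thiol.
  CH=CH: C=C double bond → alkene.
  COOCH2CH3: –C(=O)OCH2CH3: carbonyl C bonded to C and to –OEt → ester.
Distinct types present: alcohol, alkene, amine, carboxylic acid, ester, ether, thiol.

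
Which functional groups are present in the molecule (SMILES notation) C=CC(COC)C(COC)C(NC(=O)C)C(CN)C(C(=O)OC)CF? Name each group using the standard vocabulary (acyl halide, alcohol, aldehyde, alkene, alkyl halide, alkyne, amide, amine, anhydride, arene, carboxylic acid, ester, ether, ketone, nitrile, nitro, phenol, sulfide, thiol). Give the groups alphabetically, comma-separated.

alkene, alkyl halide, amide, amine, ester, ether

Working along the chain:
  CH2=CH: C=C double bond → alkene.
  CH(CH2OCH3): pendant –CH2OCH3: C–O–C linkage → ether.
  CH(CH2OCH3): pendant –CH2OCH3: C–O–C linkage → ether.
  CH(NHCOCH3): pendant –NHC(=O)CH3: N bonded to a carbonyl → amide (not amine).
  CH(CH2NH2): pendant –CH2NH2: N on sp³ C, no adjacent C=O → amine.
  CH(COOCH3): pendant –COOCH3: carbonyl C bonded to C and –OCH3 → ester.
  CH2F: halogen on an sp³ carbon → alkyl halide.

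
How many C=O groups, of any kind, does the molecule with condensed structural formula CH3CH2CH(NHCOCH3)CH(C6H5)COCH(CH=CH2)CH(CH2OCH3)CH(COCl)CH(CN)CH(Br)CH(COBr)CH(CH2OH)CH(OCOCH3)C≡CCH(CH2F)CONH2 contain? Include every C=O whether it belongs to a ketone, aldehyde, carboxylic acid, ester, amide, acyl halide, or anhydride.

6

CH(NHCOCH3): amide, 1 C=O (running total 1).
CO: ketone, 1 C=O (running total 2).
CH(COCl): acyl halide, 1 C=O (running total 3).
CH(COBr): acyl halide, 1 C=O (running total 4).
CH(OCOCH3): ester, 1 C=O (running total 5).
CONH2: amide, 1 C=O (running total 6).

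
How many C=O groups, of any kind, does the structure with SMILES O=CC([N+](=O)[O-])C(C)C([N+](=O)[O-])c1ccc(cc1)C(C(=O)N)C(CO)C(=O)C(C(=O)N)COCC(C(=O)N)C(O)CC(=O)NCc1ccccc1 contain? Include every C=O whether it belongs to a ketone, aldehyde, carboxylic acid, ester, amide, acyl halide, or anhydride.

6

OHC: aldehyde, 1 C=O (running total 1).
CH(CONH2): amide, 1 C=O (running total 2).
CO: ketone, 1 C=O (running total 3).
CH(CONH2): amide, 1 C=O (running total 4).
CH(CONH2): amide, 1 C=O (running total 5).
CH2CONHCH2: amide, 1 C=O (running total 6).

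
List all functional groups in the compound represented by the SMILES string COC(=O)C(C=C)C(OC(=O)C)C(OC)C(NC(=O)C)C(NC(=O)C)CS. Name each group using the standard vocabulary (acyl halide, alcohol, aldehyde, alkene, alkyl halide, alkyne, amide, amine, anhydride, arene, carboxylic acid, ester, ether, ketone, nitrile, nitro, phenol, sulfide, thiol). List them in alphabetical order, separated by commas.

alkene, amide, ester, ether, thiol

Working along the chain:
  CH3OOC: CH3O–C(=O)–: carbonyl C bonded to C and to –OCH3 → ester (not ketone + ether).
  CH(CH=CH2): pendant –CH=CH2: C=C double bond → alkene.
  CH(OCOCH3): pendant –OC(=O)CH3: an acyloxy group → ester.
  CH(OCH3): pendant –OCH3: C–O–C with sp³ C, no adjacent C=O → ether.
  CH(NHCOCH3): pendant –NHC(=O)CH3: N bonded to a carbonyl → amide (not amine).
  CH(NHCOCH3): pendant –NHC(=O)CH3: N bonded to a carbonyl → amide (not amine).
  CH2SH: –SH on an sp³ carbon → thiol.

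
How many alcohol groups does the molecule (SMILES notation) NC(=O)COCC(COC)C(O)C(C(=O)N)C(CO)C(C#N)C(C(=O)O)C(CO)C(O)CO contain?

5

Taking each segment in turn:
  H2NCO: –C(=O)NH2: carbonyl C bonded to C and to N → amide (the N is not a separate amine).
  CH2OCH2: C–O–C with sp³ carbons on both sides and no adjacent C=O → ether.
  CH(CH2OCH3): pendant –CH2OCH3: C–O–C linkage → ether.
  CH(OH): –OH on an sp³ carbon → alcohol (secondary).
  CH(CONH2): pendant –CONH2: carbonyl C bonded to C and N → amide.
  CH(CH2OH): pendant –CH2OH on an sp³ backbone C → alcohol.
  CH(CN): pendant –C≡N: nitrile.
  CH(COOH): pendant –COOH: carbonyl C bonded to C and –OH → carboxylic acid.
  CH(CH2OH): pendant –CH2OH on an sp³ backbone C → alcohol.
  CH(OH): –OH on an sp³ carbon → alcohol (secondary).
  CH2OH: –OH on an sp³ carbon → alcohol.
Alcohol appears at: CH(OH), CH(CH2OH), CH(CH2OH), CH(OH), CH2OH → 5.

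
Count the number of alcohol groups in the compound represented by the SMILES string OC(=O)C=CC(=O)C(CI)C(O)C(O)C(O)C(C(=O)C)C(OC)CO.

4

–COOH: carbonyl C bonded to –OH and C → carboxylic acid (the –OH is not a separate alcohol).
C=C double bond → alkene.
–C(=O)– with carbon on both sides → ketone.
pendant –CH2X: halogen on sp³ carbon → alkyl halide.
–OH on an sp³ carbon → alcohol (secondary).
–OH on an sp³ carbon → alcohol (secondary).
–OH on an sp³ carbon → alcohol (secondary).
pendant –COCH3: carbonyl C bonded to two carbons → ketone.
pendant –OCH3: C–O–C with sp³ C, no adjacent C=O → ether.
–OH on an sp³ carbon → alcohol.
Alcohol appears at: CH(OH), CH(OH), CH(OH), CH2OH → 4.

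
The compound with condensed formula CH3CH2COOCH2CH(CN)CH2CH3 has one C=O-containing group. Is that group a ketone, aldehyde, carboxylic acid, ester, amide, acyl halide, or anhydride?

ester

The carbonyl is in the CH2COOCH2 segment: –C(=O)–O–C with C on the carbonyl side → ester.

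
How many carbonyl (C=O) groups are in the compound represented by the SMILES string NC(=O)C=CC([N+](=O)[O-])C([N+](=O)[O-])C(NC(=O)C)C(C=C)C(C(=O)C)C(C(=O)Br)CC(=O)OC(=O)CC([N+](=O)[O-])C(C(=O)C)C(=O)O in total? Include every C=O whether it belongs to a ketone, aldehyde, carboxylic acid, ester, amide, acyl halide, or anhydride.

H2NCO: amide, 1 C=O (running total 1).
CH(NHCOCH3): amide, 1 C=O (running total 2).
CH(COCH3): ketone, 1 C=O (running total 3).
CH(COBr): acyl halide, 1 C=O (running total 4).
CH2CO-O-COCH2: anhydride, 2 C=O (running total 6).
CH(COCH3): ketone, 1 C=O (running total 7).
COOH: carboxylic acid, 1 C=O (running total 8).

8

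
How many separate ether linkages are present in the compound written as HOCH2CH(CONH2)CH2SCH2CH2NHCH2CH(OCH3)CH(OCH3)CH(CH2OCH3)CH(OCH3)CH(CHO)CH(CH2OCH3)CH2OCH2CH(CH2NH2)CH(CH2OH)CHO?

6

HO– on an sp³ carbon → alcohol.
pendant –CONH2: carbonyl C bonded to C and N → amide.
C–S–C linkage → sulfide (thioether).
C–N–C with sp³ carbons and no adjacent C=O → amine (secondary).
pendant –OCH3: C–O–C with sp³ C, no adjacent C=O → ether.
pendant –OCH3: C–O–C with sp³ C, no adjacent C=O → ether.
pendant –CH2OCH3: C–O–C linkage → ether.
pendant –OCH3: C–O–C with sp³ C, no adjacent C=O → ether.
pendant –CHO: carbonyl C bonded to C and H → aldehyde.
pendant –CH2OCH3: C–O–C linkage → ether.
C–O–C with sp³ carbons on both sides and no adjacent C=O → ether.
pendant –CH2NH2: N on sp³ C, no adjacent C=O → amine.
pendant –CH2OH on an sp³ backbone C → alcohol.
terminal –CHO: carbonyl C bonded to H and C → aldehyde.
Ether appears at: CH(OCH3), CH(OCH3), CH(CH2OCH3), CH(OCH3), CH(CH2OCH3), CH2OCH2 → 6.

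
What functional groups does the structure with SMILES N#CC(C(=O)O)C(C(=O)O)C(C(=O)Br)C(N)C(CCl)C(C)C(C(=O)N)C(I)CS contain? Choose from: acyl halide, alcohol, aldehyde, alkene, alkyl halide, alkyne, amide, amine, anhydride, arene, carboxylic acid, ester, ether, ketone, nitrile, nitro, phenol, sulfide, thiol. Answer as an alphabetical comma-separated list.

acyl halide, alkyl halide, amide, amine, carboxylic acid, nitrile, thiol

N≡C–: carbon triple-bonded to nitrogen → nitrile.
pendant –COOH: carbonyl C bonded to C and –OH → carboxylic acid.
pendant –COOH: carbonyl C bonded to C and –OH → carboxylic acid.
pendant –C(=O)X: carbonyl C bonded to C and halogen → acyl halide.
–NH2 on an sp³ carbon with no adjacent C=O → amine.
pendant –CH2X: halogen on sp³ carbon → alkyl halide.
pendant –CONH2: carbonyl C bonded to C and N → amide.
halogen on an sp³ carbon → alkyl halide.
–SH on an sp³ carbon → thiol.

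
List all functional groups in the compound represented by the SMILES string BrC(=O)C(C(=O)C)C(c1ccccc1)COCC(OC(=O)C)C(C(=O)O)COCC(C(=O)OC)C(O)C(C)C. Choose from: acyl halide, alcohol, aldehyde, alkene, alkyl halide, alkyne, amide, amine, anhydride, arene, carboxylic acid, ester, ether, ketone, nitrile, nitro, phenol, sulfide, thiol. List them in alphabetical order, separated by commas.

Reading the structure from left to right:
  BrCO: –C(=O)Br: carbonyl C bonded to C and to a halogen → acyl halide (not alkyl halide).
  CH(COCH3): pendant –COCH3: carbonyl C bonded to two carbons → ketone.
  CH(C6H5): pendant –C6H5: benzene ring → arene.
  CH2OCH2: C–O–C with sp³ carbons on both sides and no adjacent C=O → ether.
  CH(OCOCH3): pendant –OC(=O)CH3: an acyloxy group → ester.
  CH(COOH): pendant –COOH: carbonyl C bonded to C and –OH → carboxylic acid.
  CH2OCH2: C–O–C with sp³ carbons on both sides and no adjacent C=O → ether.
  CH(COOCH3): pendant –COOCH3: carbonyl C bonded to C and –OCH3 → ester.
  CH(OH): –OH on an sp³ carbon → alcohol (secondary).

acyl halide, alcohol, arene, carboxylic acid, ester, ether, ketone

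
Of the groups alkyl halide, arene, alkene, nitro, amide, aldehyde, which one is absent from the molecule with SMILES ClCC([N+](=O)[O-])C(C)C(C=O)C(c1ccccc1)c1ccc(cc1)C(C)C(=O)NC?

aldehyde: present (CH(CHO) — pendant –CHO: carbonyl C bonded to C and H → aldehyde).
arene: present (CH(C6H5) — pendant –C6H5: benzene ring → arene).
alkyl halide: present (ClCH2 — halogen on an sp³ carbon → alkyl halide).
nitro: present (CH(NO2) — –NO2 on an sp³ carbon → nitro (the N=O is not a carbonyl)).
amide: present (CONHCH3 — –C(=O)NHCH3: carbonyl C bonded to C and to N → amide (the N is not an amine)).
alkene: absent. In each of CH(C6H5) and C6H4, the C=C units are part of an aromatic ring, which is an arene, not an isolated alkene.

alkene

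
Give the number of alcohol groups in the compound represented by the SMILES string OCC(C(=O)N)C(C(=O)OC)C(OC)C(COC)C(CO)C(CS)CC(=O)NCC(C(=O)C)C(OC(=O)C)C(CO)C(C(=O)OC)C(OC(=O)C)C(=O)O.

3

Reading the structure from left to right:
  HOCH2: HO– on an sp³ carbon → alcohol.
  CH(CONH2): pendant –CONH2: carbonyl C bonded to C and N → amide.
  CH(COOCH3): pendant –COOCH3: carbonyl C bonded to C and –OCH3 → ester.
  CH(OCH3): pendant –OCH3: C–O–C with sp³ C, no adjacent C=O → ether.
  CH(CH2OCH3): pendant –CH2OCH3: C–O–C linkage → ether.
  CH(CH2OH): pendant –CH2OH on an sp³ backbone C → alcohol.
  CH(CH2SH): pendant –CH2SH → thiol.
  CH2CONHCH2: –C(=O)–N– linkage → amide (the N is not an amine).
  CH(COCH3): pendant –COCH3: carbonyl C bonded to two carbons → ketone.
  CH(OCOCH3): pendant –OC(=O)CH3: an acyloxy group → ester.
  CH(CH2OH): pendant –CH2OH on an sp³ backbone C → alcohol.
  CH(COOCH3): pendant –COOCH3: carbonyl C bonded to C and –OCH3 → ester.
  CH(OCOCH3): pendant –OC(=O)CH3: an acyloxy group → ester.
  COOH: –COOH: carbonyl C bonded to –OH and C → carboxylic acid (the –OH is not a separate alcohol).
Alcohol appears at: HOCH2, CH(CH2OH), CH(CH2OH) → 3.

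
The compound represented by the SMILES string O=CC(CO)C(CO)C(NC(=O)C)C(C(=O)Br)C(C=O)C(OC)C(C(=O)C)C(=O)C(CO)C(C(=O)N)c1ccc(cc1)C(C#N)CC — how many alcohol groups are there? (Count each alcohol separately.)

3

terminal –CHO: carbonyl C bonded to H and C → aldehyde.
pendant –CH2OH on an sp³ backbone C → alcohol.
pendant –CH2OH on an sp³ backbone C → alcohol.
pendant –NHC(=O)CH3: N bonded to a carbonyl → amide (not amine).
pendant –C(=O)X: carbonyl C bonded to C and halogen → acyl halide.
pendant –CHO: carbonyl C bonded to C and H → aldehyde.
pendant –OCH3: C–O–C with sp³ C, no adjacent C=O → ether.
pendant –COCH3: carbonyl C bonded to two carbons → ketone.
–C(=O)– with carbon on both sides → ketone.
pendant –CH2OH on an sp³ backbone C → alcohol.
pendant –CONH2: carbonyl C bonded to C and N → amide.
para-disubstituted benzene ring → arene.
pendant –C≡N: nitrile.
Alcohol appears at: CH(CH2OH), CH(CH2OH), CH(CH2OH) → 3.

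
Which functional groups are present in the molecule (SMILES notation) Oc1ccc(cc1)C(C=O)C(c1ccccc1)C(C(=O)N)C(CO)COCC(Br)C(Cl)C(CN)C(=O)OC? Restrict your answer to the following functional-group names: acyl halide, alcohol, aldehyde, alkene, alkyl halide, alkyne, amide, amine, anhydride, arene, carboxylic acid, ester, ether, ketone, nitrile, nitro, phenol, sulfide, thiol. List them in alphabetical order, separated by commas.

Taking each segment in turn:
  HOC6H4: –OH attached directly to an aromatic ring → phenol (not alcohol); the ring itself is an arene.
  CH(CHO): pendant –CHO: carbonyl C bonded to C and H → aldehyde.
  CH(C6H5): pendant –C6H5: benzene ring → arene.
  CH(CONH2): pendant –CONH2: carbonyl C bonded to C and N → amide.
  CH(CH2OH): pendant –CH2OH on an sp³ backbone C → alcohol.
  CH2OCH2: C–O–C with sp³ carbons on both sides and no adjacent C=O → ether.
  CH(Br): halogen on an sp³ carbon → alkyl halide.
  CH(Cl): halogen on an sp³ carbon → alkyl halide.
  CH(CH2NH2): pendant –CH2NH2: N on sp³ C, no adjacent C=O → amine.
  COOCH3: –C(=O)OCH3: carbonyl C bonded to C and to –OCH3 → ester (not ketone + ether).

alcohol, aldehyde, alkyl halide, amide, amine, arene, ester, ether, phenol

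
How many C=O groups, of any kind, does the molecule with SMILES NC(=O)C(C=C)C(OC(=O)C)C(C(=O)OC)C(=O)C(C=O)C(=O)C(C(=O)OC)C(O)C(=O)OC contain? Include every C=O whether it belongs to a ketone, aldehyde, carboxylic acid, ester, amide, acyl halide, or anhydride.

8

H2NCO: amide, 1 C=O (running total 1).
CH(OCOCH3): ester, 1 C=O (running total 2).
CH(COOCH3): ester, 1 C=O (running total 3).
CO: ketone, 1 C=O (running total 4).
CH(CHO): aldehyde, 1 C=O (running total 5).
CO: ketone, 1 C=O (running total 6).
CH(COOCH3): ester, 1 C=O (running total 7).
COOCH3: ester, 1 C=O (running total 8).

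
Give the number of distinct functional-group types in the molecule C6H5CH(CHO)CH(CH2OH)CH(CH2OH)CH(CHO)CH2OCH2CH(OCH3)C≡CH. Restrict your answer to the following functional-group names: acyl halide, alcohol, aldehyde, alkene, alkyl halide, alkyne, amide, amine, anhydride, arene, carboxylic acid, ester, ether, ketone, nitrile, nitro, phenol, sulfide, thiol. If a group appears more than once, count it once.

Reading the structure from left to right:
  C6H5: C6H5– phenyl ring → arene.
  CH(CHO): pendant –CHO: carbonyl C bonded to C and H → aldehyde.
  CH(CH2OH): pendant –CH2OH on an sp³ backbone C → alcohol.
  CH(CH2OH): pendant –CH2OH on an sp³ backbone C → alcohol.
  CH(CHO): pendant –CHO: carbonyl C bonded to C and H → aldehyde.
  CH2OCH2: C–O–C with sp³ carbons on both sides and no adjacent C=O → ether.
  CH(OCH3): pendant –OCH3: C–O–C with sp³ C, no adjacent C=O → ether.
  C≡CH: C≡C triple bond → alkyne.
Distinct types present: alcohol, aldehyde, alkyne, arene, ether.

5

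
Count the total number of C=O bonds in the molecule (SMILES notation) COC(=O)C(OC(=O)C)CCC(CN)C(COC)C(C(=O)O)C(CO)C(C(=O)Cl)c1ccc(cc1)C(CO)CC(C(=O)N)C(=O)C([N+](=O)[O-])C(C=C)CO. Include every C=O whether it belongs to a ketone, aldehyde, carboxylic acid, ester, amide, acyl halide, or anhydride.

6

CH3OOC: ester, 1 C=O (running total 1).
CH(OCOCH3): ester, 1 C=O (running total 2).
CH(COOH): carboxylic acid, 1 C=O (running total 3).
CH(COCl): acyl halide, 1 C=O (running total 4).
CH(CONH2): amide, 1 C=O (running total 5).
CO: ketone, 1 C=O (running total 6).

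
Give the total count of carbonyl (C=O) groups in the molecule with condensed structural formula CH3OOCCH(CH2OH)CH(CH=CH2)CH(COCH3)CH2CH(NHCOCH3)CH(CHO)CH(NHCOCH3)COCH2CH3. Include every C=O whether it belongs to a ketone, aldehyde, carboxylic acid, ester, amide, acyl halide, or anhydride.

CH3OOC: ester, 1 C=O (running total 1).
CH(COCH3): ketone, 1 C=O (running total 2).
CH(NHCOCH3): amide, 1 C=O (running total 3).
CH(CHO): aldehyde, 1 C=O (running total 4).
CH(NHCOCH3): amide, 1 C=O (running total 5).
CO: ketone, 1 C=O (running total 6).

6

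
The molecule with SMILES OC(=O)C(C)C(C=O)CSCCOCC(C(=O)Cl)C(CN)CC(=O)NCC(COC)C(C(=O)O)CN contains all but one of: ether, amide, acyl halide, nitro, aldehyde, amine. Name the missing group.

aldehyde: present (CH(CHO) — pendant –CHO: carbonyl C bonded to C and H → aldehyde).
ether: present (CH2OCH2 — C–O–C with sp³ carbons on both sides and no adjacent C=O → ether).
acyl halide: present (CH(COCl) — pendant –C(=O)X: carbonyl C bonded to C and halogen → acyl halide).
amide: present (CH2CONHCH2 — –C(=O)–N– linkage → amide (the N is not an amine)).
amine: present (CH(CH2NH2) — pendant –CH2NH2: N on sp³ C, no adjacent C=O → amine).
nitro: no segment matches this pattern.

nitro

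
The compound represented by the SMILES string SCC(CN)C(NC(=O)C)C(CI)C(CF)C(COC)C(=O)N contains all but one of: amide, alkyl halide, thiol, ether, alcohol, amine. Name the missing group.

alcohol

amine: present (CH(CH2NH2) — pendant –CH2NH2: N on sp³ C, no adjacent C=O → amine).
thiol: present (HSCH2 — –SH on an sp³ carbon → thiol).
alkyl halide: present (CH(CH2I) — pendant –CH2X: halogen on sp³ carbon → alkyl halide).
amide: present (CH(NHCOCH3) — pendant –NHC(=O)CH3: N bonded to a carbonyl → amide (not amine)).
ether: present (CH(CH2OCH3) — pendant –CH2OCH3: C–O–C linkage → ether).
alcohol: no segment matches this pattern.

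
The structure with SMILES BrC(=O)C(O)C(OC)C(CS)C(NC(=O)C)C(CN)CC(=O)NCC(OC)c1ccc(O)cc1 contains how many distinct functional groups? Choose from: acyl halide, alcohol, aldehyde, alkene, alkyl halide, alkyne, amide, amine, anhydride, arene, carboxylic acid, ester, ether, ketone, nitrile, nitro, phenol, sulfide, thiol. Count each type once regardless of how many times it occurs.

8

Reading the structure from left to right:
  BrCO: –C(=O)Br: carbonyl C bonded to C and to a halogen → acyl halide (not alkyl halide).
  CH(OH): –OH on an sp³ carbon → alcohol (secondary).
  CH(OCH3): pendant –OCH3: C–O–C with sp³ C, no adjacent C=O → ether.
  CH(CH2SH): pendant –CH2SH → thiol.
  CH(NHCOCH3): pendant –NHC(=O)CH3: N bonded to a carbonyl → amide (not amine).
  CH(CH2NH2): pendant –CH2NH2: N on sp³ C, no adjacent C=O → amine.
  CH2CONHCH2: –C(=O)–N– linkage → amide (the N is not an amine).
  CH(OCH3): pendant –OCH3: C–O–C with sp³ C, no adjacent C=O → ether.
  C6H4OH: –OH attached directly to an aromatic ring → phenol (not alcohol); the ring itself is an arene.
Distinct types present: acyl halide, alcohol, amide, amine, arene, ether, phenol, thiol.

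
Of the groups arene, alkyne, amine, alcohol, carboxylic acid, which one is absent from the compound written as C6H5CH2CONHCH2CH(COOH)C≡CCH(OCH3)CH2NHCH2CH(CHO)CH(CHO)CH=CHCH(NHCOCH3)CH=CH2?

alcohol

amine: present (CH2NHCH2 — C–N–C with sp³ carbons and no adjacent C=O → amine (secondary)).
arene: present (C6H5 — C6H5– phenyl ring → arene).
carboxylic acid: present (CH(COOH) — pendant –COOH: carbonyl C bonded to C and –OH → carboxylic acid).
alkyne: present (C≡C — C≡C triple bond → alkyne).
alcohol: absent. In CH(COOH), the –OH sits on a carbonyl carbon, making it part of a carboxylic acid, not an alcohol.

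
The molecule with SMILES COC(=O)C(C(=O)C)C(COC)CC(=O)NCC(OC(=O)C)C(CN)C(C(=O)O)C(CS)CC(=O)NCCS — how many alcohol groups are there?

CH3O–C(=O)–: carbonyl C bonded to C and to –OCH3 → ester (not ketone + ether).
pendant –COCH3: carbonyl C bonded to two carbons → ketone.
pendant –CH2OCH3: C–O–C linkage → ether.
–C(=O)–N– linkage → amide (the N is not an amine).
pendant –OC(=O)CH3: an acyloxy group → ester.
pendant –CH2NH2: N on sp³ C, no adjacent C=O → amine.
pendant –COOH: carbonyl C bonded to C and –OH → carboxylic acid.
pendant –CH2SH → thiol.
–C(=O)–N– linkage → amide (the N is not an amine).
–SH on an sp³ carbon → thiol.
No segment is a alcohol: CH(COCH3) is ketone, not alcohol; CH(CH2OCH3) is ether, not alcohol; CH(COOH) is carboxylic acid, not alcohol. → 0.

0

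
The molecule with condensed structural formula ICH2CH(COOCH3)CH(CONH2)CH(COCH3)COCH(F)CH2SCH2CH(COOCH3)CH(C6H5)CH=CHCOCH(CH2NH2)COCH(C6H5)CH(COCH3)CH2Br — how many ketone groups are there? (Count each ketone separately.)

5

halogen on an sp³ carbon → alkyl halide.
pendant –COOCH3: carbonyl C bonded to C and –OCH3 → ester.
pendant –CONH2: carbonyl C bonded to C and N → amide.
pendant –COCH3: carbonyl C bonded to two carbons → ketone.
–C(=O)– with carbon on both sides → ketone.
halogen on an sp³ carbon → alkyl halide.
C–S–C linkage → sulfide (thioether).
pendant –COOCH3: carbonyl C bonded to C and –OCH3 → ester.
pendant –C6H5: benzene ring → arene.
C=C double bond → alkene.
–C(=O)– with carbon on both sides → ketone.
pendant –CH2NH2: N on sp³ C, no adjacent C=O → amine.
–C(=O)– with carbon on both sides → ketone.
pendant –C6H5: benzene ring → arene.
pendant –COCH3: carbonyl C bonded to two carbons → ketone.
halogen on an sp³ carbon → alkyl halide.
Ketone appears at: CH(COCH3), CO, CO, CO, CH(COCH3) → 5.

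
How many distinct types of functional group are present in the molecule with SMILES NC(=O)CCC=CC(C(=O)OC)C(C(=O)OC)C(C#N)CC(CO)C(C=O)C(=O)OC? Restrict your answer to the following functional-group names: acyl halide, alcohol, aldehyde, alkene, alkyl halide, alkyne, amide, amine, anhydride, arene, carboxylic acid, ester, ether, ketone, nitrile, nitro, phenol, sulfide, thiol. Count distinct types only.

6

Taking each segment in turn:
  H2NCO: –C(=O)NH2: carbonyl C bonded to C and to N → amide (the N is not a separate amine).
  CH=CH: C=C double bond → alkene.
  CH(COOCH3): pendant –COOCH3: carbonyl C bonded to C and –OCH3 → ester.
  CH(COOCH3): pendant –COOCH3: carbonyl C bonded to C and –OCH3 → ester.
  CH(CN): pendant –C≡N: nitrile.
  CH(CH2OH): pendant –CH2OH on an sp³ backbone C → alcohol.
  CH(CHO): pendant –CHO: carbonyl C bonded to C and H → aldehyde.
  COOCH3: –C(=O)OCH3: carbonyl C bonded to C and to –OCH3 → ester (not ketone + ether).
Distinct types present: alcohol, aldehyde, alkene, amide, ester, nitrile.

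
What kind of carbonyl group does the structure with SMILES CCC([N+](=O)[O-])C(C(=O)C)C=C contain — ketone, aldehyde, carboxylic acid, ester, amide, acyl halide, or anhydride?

ketone

The carbonyl is in the CH(COCH3) segment: pendant –COCH3: carbonyl C bonded to two carbons → ketone.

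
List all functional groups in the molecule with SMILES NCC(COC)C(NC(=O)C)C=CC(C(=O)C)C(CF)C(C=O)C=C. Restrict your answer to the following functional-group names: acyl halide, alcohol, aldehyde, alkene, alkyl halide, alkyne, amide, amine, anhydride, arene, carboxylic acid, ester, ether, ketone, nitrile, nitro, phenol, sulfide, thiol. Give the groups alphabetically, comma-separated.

Reading the structure from left to right:
  H2NCH2: –NH2 on an sp³ carbon with no adjacent C=O → amine.
  CH(CH2OCH3): pendant –CH2OCH3: C–O–C linkage → ether.
  CH(NHCOCH3): pendant –NHC(=O)CH3: N bonded to a carbonyl → amide (not amine).
  CH=CH: C=C double bond → alkene.
  CH(COCH3): pendant –COCH3: carbonyl C bonded to two carbons → ketone.
  CH(CH2F): pendant –CH2X: halogen on sp³ carbon → alkyl halide.
  CH(CHO): pendant –CHO: carbonyl C bonded to C and H → aldehyde.
  CH=CH2: C=C double bond → alkene.

aldehyde, alkene, alkyl halide, amide, amine, ether, ketone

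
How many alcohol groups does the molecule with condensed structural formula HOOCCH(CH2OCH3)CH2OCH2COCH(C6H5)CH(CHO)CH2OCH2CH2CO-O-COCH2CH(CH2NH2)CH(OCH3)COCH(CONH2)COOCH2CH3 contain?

0

–COOH: carbonyl C bonded to –OH and C → carboxylic acid (the –OH is not a separate alcohol).
pendant –CH2OCH3: C–O–C linkage → ether.
C–O–C with sp³ carbons on both sides and no adjacent C=O → ether.
–C(=O)– with carbon on both sides → ketone.
pendant –C6H5: benzene ring → arene.
pendant –CHO: carbonyl C bonded to C and H → aldehyde.
C–O–C with sp³ carbons on both sides and no adjacent C=O → ether.
two acyl groups sharing one oxygen, –C(=O)–O–C(=O)– → anhydride.
pendant –CH2NH2: N on sp³ C, no adjacent C=O → amine.
pendant –OCH3: C–O–C with sp³ C, no adjacent C=O → ether.
–C(=O)– with carbon on both sides → ketone.
pendant –CONH2: carbonyl C bonded to C and N → amide.
–C(=O)OCH2CH3: carbonyl C bonded to C and to –OEt → ester.
No segment is a alcohol: HOOC is carboxylic acid, not alcohol; CH(CH2OCH3) is ether, not alcohol; CH2OCH2 is ether, not alcohol. → 0.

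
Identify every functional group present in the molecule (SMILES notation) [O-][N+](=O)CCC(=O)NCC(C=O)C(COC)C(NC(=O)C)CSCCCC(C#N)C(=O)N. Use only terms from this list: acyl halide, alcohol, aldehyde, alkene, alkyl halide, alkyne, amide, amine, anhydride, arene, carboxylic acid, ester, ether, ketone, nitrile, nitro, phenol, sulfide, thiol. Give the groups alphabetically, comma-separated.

aldehyde, amide, ether, nitrile, nitro, sulfide

–NO2 on carbon → nitro group.
–C(=O)–N– linkage → amide (the N is not an amine).
pendant –CHO: carbonyl C bonded to C and H → aldehyde.
pendant –CH2OCH3: C–O–C linkage → ether.
pendant –NHC(=O)CH3: N bonded to a carbonyl → amide (not amine).
C–S–C linkage → sulfide (thioether).
pendant –C≡N: nitrile.
–C(=O)NH2: carbonyl C bonded to C and to N → amide (the N is not a separate amine).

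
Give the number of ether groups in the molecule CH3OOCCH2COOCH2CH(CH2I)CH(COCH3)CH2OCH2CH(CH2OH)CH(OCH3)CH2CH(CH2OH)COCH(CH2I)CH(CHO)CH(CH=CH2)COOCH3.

2

Working along the chain:
  CH3OOC: CH3O–C(=O)–: carbonyl C bonded to C and to –OCH3 → ester (not ketone + ether).
  CH2COOCH2: –C(=O)–O–C with C on the carbonyl side → ester.
  CH(CH2I): pendant –CH2X: halogen on sp³ carbon → alkyl halide.
  CH(COCH3): pendant –COCH3: carbonyl C bonded to two carbons → ketone.
  CH2OCH2: C–O–C with sp³ carbons on both sides and no adjacent C=O → ether.
  CH(CH2OH): pendant –CH2OH on an sp³ backbone C → alcohol.
  CH(OCH3): pendant –OCH3: C–O–C with sp³ C, no adjacent C=O → ether.
  CH(CH2OH): pendant –CH2OH on an sp³ backbone C → alcohol.
  CO: –C(=O)– with carbon on both sides → ketone.
  CH(CH2I): pendant –CH2X: halogen on sp³ carbon → alkyl halide.
  CH(CHO): pendant –CHO: carbonyl C bonded to C and H → aldehyde.
  CH(CH=CH2): pendant –CH=CH2: C=C double bond → alkene.
  COOCH3: –C(=O)OCH3: carbonyl C bonded to C and to –OCH3 → ester (not ketone + ether).
Ether appears at: CH2OCH2, CH(OCH3) → 2.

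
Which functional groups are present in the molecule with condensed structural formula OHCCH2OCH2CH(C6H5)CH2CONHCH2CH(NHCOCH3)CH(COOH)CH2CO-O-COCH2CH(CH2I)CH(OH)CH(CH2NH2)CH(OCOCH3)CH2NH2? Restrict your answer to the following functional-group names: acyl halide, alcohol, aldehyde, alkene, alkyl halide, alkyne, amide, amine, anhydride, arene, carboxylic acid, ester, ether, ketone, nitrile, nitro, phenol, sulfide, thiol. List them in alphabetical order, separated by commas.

alcohol, aldehyde, alkyl halide, amide, amine, anhydride, arene, carboxylic acid, ester, ether

Reading the structure from left to right:
  OHC: terminal –CHO: carbonyl C bonded to H and C → aldehyde.
  CH2OCH2: C–O–C with sp³ carbons on both sides and no adjacent C=O → ether.
  CH(C6H5): pendant –C6H5: benzene ring → arene.
  CH2CONHCH2: –C(=O)–N– linkage → amide (the N is not an amine).
  CH(NHCOCH3): pendant –NHC(=O)CH3: N bonded to a carbonyl → amide (not amine).
  CH(COOH): pendant –COOH: carbonyl C bonded to C and –OH → carboxylic acid.
  CH2CO-O-COCH2: two acyl groups sharing one oxygen, –C(=O)–O–C(=O)– → anhydride.
  CH(CH2I): pendant –CH2X: halogen on sp³ carbon → alkyl halide.
  CH(OH): –OH on an sp³ carbon → alcohol (secondary).
  CH(CH2NH2): pendant –CH2NH2: N on sp³ C, no adjacent C=O → amine.
  CH(OCOCH3): pendant –OC(=O)CH3: an acyloxy group → ester.
  CH2NH2: –NH2 on an sp³ carbon with no adjacent C=O → amine.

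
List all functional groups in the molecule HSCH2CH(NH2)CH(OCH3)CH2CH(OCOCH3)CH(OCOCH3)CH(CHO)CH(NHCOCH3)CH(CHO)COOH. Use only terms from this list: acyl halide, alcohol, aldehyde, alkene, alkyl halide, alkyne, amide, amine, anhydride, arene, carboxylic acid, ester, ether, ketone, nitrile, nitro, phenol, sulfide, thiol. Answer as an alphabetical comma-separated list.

Reading the structure from left to right:
  HSCH2: –SH on an sp³ carbon → thiol.
  CH(NH2): –NH2 on an sp³ carbon with no adjacent C=O → amine.
  CH(OCH3): pendant –OCH3: C–O–C with sp³ C, no adjacent C=O → ether.
  CH(OCOCH3): pendant –OC(=O)CH3: an acyloxy group → ester.
  CH(OCOCH3): pendant –OC(=O)CH3: an acyloxy group → ester.
  CH(CHO): pendant –CHO: carbonyl C bonded to C and H → aldehyde.
  CH(NHCOCH3): pendant –NHC(=O)CH3: N bonded to a carbonyl → amide (not amine).
  CH(CHO): pendant –CHO: carbonyl C bonded to C and H → aldehyde.
  COOH: –COOH: carbonyl C bonded to –OH and C → carboxylic acid (the –OH is not a separate alcohol).

aldehyde, amide, amine, carboxylic acid, ester, ether, thiol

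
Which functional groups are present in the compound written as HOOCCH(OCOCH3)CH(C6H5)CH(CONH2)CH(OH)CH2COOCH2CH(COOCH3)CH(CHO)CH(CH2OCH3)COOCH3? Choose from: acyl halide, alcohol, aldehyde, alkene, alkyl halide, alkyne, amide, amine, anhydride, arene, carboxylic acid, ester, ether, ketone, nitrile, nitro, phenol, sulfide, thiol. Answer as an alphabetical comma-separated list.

alcohol, aldehyde, amide, arene, carboxylic acid, ester, ether

Reading the structure from left to right:
  HOOC: –COOH: carbonyl C bonded to –OH and C → carboxylic acid (the –OH is not a separate alcohol).
  CH(OCOCH3): pendant –OC(=O)CH3: an acyloxy group → ester.
  CH(C6H5): pendant –C6H5: benzene ring → arene.
  CH(CONH2): pendant –CONH2: carbonyl C bonded to C and N → amide.
  CH(OH): –OH on an sp³ carbon → alcohol (secondary).
  CH2COOCH2: –C(=O)–O–C with C on the carbonyl side → ester.
  CH(COOCH3): pendant –COOCH3: carbonyl C bonded to C and –OCH3 → ester.
  CH(CHO): pendant –CHO: carbonyl C bonded to C and H → aldehyde.
  CH(CH2OCH3): pendant –CH2OCH3: C–O–C linkage → ether.
  COOCH3: –C(=O)OCH3: carbonyl C bonded to C and to –OCH3 → ester (not ketone + ether).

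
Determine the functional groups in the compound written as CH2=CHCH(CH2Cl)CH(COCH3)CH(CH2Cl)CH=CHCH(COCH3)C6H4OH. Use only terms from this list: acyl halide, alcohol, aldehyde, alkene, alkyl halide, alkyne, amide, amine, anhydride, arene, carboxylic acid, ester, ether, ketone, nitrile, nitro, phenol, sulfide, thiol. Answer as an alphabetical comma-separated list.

alkene, alkyl halide, arene, ketone, phenol

C=C double bond → alkene.
pendant –CH2X: halogen on sp³ carbon → alkyl halide.
pendant –COCH3: carbonyl C bonded to two carbons → ketone.
pendant –CH2X: halogen on sp³ carbon → alkyl halide.
C=C double bond → alkene.
pendant –COCH3: carbonyl C bonded to two carbons → ketone.
–OH attached directly to an aromatic ring → phenol (not alcohol); the ring itself is an arene.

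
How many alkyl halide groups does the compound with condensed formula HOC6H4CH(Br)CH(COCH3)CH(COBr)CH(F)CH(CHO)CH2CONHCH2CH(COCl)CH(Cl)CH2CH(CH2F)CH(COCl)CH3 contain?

4

–OH attached directly to an aromatic ring → phenol (not alcohol); the ring itself is an arene.
halogen on an sp³ carbon → alkyl halide.
pendant –COCH3: carbonyl C bonded to two carbons → ketone.
pendant –C(=O)X: carbonyl C bonded to C and halogen → acyl halide.
halogen on an sp³ carbon → alkyl halide.
pendant –CHO: carbonyl C bonded to C and H → aldehyde.
–C(=O)–N– linkage → amide (the N is not an amine).
pendant –C(=O)X: carbonyl C bonded to C and halogen → acyl halide.
halogen on an sp³ carbon → alkyl halide.
pendant –CH2X: halogen on sp³ carbon → alkyl halide.
pendant –C(=O)X: carbonyl C bonded to C and halogen → acyl halide.
Alkyl halide appears at: CH(Br), CH(F), CH(Cl), CH(CH2F) → 4.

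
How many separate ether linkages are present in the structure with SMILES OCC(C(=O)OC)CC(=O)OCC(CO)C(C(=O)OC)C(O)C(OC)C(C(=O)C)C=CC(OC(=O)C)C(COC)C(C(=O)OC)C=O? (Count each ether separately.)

2

Reading the structure from left to right:
  HOCH2: HO– on an sp³ carbon → alcohol.
  CH(COOCH3): pendant –COOCH3: carbonyl C bonded to C and –OCH3 → ester.
  CH2COOCH2: –C(=O)–O–C with C on the carbonyl side → ester.
  CH(CH2OH): pendant –CH2OH on an sp³ backbone C → alcohol.
  CH(COOCH3): pendant –COOCH3: carbonyl C bonded to C and –OCH3 → ester.
  CH(OH): –OH on an sp³ carbon → alcohol (secondary).
  CH(OCH3): pendant –OCH3: C–O–C with sp³ C, no adjacent C=O → ether.
  CH(COCH3): pendant –COCH3: carbonyl C bonded to two carbons → ketone.
  CH=CH: C=C double bond → alkene.
  CH(OCOCH3): pendant –OC(=O)CH3: an acyloxy group → ester.
  CH(CH2OCH3): pendant –CH2OCH3: C–O–C linkage → ether.
  CH(COOCH3): pendant –COOCH3: carbonyl C bonded to C and –OCH3 → ester.
  CHO: terminal –CHO: carbonyl C bonded to H and C → aldehyde.
Ether appears at: CH(OCH3), CH(CH2OCH3) → 2.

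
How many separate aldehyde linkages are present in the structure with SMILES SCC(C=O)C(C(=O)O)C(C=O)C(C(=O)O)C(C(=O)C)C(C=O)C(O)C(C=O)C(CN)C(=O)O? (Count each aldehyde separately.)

Reading the structure from left to right:
  HSCH2: –SH on an sp³ carbon → thiol.
  CH(CHO): pendant –CHO: carbonyl C bonded to C and H → aldehyde.
  CH(COOH): pendant –COOH: carbonyl C bonded to C and –OH → carboxylic acid.
  CH(CHO): pendant –CHO: carbonyl C bonded to C and H → aldehyde.
  CH(COOH): pendant –COOH: carbonyl C bonded to C and –OH → carboxylic acid.
  CH(COCH3): pendant –COCH3: carbonyl C bonded to two carbons → ketone.
  CH(CHO): pendant –CHO: carbonyl C bonded to C and H → aldehyde.
  CH(OH): –OH on an sp³ carbon → alcohol (secondary).
  CH(CHO): pendant –CHO: carbonyl C bonded to C and H → aldehyde.
  CH(CH2NH2): pendant –CH2NH2: N on sp³ C, no adjacent C=O → amine.
  COOH: –COOH: carbonyl C bonded to –OH and C → carboxylic acid (the –OH is not a separate alcohol).
Aldehyde appears at: CH(CHO), CH(CHO), CH(CHO), CH(CHO) → 4.

4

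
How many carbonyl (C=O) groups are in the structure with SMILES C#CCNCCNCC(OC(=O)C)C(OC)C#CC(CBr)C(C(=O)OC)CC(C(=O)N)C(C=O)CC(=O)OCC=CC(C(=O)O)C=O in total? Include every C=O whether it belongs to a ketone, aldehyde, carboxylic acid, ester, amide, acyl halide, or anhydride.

7

CH(OCOCH3): ester, 1 C=O (running total 1).
CH(COOCH3): ester, 1 C=O (running total 2).
CH(CONH2): amide, 1 C=O (running total 3).
CH(CHO): aldehyde, 1 C=O (running total 4).
CH2COOCH2: ester, 1 C=O (running total 5).
CH(COOH): carboxylic acid, 1 C=O (running total 6).
CHO: aldehyde, 1 C=O (running total 7).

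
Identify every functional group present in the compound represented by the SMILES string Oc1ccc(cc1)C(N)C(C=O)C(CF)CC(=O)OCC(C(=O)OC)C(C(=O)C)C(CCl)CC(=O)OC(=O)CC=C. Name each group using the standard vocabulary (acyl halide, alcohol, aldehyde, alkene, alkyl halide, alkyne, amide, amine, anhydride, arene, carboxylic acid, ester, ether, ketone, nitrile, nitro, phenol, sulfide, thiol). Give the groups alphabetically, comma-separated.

aldehyde, alkene, alkyl halide, amine, anhydride, arene, ester, ketone, phenol

Working along the chain:
  HOC6H4: –OH attached directly to an aromatic ring → phenol (not alcohol); the ring itself is an arene.
  CH(NH2): –NH2 on an sp³ carbon with no adjacent C=O → amine.
  CH(CHO): pendant –CHO: carbonyl C bonded to C and H → aldehyde.
  CH(CH2F): pendant –CH2X: halogen on sp³ carbon → alkyl halide.
  CH2COOCH2: –C(=O)–O–C with C on the carbonyl side → ester.
  CH(COOCH3): pendant –COOCH3: carbonyl C bonded to C and –OCH3 → ester.
  CH(COCH3): pendant –COCH3: carbonyl C bonded to two carbons → ketone.
  CH(CH2Cl): pendant –CH2X: halogen on sp³ carbon → alkyl halide.
  CH2CO-O-COCH2: two acyl groups sharing one oxygen, –C(=O)–O–C(=O)– → anhydride.
  CH=CH2: C=C double bond → alkene.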